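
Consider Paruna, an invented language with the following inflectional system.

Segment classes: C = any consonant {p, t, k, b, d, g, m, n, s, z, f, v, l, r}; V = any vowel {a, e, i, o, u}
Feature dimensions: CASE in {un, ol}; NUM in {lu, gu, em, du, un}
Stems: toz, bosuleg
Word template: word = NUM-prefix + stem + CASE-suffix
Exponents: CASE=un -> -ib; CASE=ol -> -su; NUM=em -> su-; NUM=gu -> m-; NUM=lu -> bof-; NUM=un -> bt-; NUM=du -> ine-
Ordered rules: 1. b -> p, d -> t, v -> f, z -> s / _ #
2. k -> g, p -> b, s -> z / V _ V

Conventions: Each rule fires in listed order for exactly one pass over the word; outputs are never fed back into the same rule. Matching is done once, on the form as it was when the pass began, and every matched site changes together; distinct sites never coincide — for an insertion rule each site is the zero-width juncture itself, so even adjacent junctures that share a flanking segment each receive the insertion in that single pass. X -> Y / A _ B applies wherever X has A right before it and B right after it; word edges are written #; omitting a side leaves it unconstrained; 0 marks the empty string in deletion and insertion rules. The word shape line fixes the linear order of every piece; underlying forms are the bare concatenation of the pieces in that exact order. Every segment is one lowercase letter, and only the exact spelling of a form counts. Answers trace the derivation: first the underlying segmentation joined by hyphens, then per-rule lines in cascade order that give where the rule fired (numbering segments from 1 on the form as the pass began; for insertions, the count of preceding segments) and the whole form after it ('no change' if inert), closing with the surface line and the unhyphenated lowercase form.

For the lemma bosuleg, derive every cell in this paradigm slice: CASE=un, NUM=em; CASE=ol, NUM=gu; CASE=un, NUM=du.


cell CASE=un, NUM=em:
underlying: su-bosuleg-ib
1. b -> p, d -> t, v -> f, z -> s / _ #: fires at position(s) 11: subosulegip
2. k -> g, p -> b, s -> z / V _ V: fires at position(s) 5: subozulegip
surface: subozulegip

cell CASE=ol, NUM=gu:
underlying: m-bosuleg-su
1. b -> p, d -> t, v -> f, z -> s / _ #: no change
2. k -> g, p -> b, s -> z / V _ V: fires at position(s) 4: mbozulegsu
surface: mbozulegsu

cell CASE=un, NUM=du:
underlying: ine-bosuleg-ib
1. b -> p, d -> t, v -> f, z -> s / _ #: fires at position(s) 12: inebosulegip
2. k -> g, p -> b, s -> z / V _ V: fires at position(s) 6: inebozulegip
surface: inebozulegip


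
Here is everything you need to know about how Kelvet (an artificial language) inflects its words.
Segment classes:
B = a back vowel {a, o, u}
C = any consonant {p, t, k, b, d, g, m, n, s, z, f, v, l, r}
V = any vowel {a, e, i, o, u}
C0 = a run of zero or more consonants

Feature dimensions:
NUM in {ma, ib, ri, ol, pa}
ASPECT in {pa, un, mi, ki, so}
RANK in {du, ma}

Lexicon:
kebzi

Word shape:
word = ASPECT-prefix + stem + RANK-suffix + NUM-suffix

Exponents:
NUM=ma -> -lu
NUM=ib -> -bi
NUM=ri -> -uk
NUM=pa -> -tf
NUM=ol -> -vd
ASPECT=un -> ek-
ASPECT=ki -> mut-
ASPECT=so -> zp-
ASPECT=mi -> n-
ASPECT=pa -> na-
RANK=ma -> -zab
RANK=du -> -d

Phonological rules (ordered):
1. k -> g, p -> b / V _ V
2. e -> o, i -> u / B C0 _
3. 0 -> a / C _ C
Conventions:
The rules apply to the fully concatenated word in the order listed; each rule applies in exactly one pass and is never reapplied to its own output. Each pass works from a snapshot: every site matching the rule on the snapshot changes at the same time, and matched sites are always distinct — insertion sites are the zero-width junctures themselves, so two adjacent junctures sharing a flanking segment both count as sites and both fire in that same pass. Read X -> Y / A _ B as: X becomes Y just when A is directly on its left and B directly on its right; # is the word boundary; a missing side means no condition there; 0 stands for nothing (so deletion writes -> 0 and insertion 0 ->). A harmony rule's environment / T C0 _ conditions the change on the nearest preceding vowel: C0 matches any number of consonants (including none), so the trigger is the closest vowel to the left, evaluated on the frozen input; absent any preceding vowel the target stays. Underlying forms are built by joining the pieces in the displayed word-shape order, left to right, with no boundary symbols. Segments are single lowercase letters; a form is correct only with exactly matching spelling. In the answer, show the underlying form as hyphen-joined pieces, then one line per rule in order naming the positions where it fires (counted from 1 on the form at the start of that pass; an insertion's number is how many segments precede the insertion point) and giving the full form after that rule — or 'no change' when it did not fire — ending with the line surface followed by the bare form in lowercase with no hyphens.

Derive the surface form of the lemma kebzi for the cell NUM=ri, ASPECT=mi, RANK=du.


underlying: n-kebzi-d-uk
1. k -> g, p -> b / V _ V: no change
2. e -> o, i -> u / B C0 _: no change
3. 0 -> a / C _ C: inserts after position(s) 1, 4: nakebaziduk
surface: nakebaziduk


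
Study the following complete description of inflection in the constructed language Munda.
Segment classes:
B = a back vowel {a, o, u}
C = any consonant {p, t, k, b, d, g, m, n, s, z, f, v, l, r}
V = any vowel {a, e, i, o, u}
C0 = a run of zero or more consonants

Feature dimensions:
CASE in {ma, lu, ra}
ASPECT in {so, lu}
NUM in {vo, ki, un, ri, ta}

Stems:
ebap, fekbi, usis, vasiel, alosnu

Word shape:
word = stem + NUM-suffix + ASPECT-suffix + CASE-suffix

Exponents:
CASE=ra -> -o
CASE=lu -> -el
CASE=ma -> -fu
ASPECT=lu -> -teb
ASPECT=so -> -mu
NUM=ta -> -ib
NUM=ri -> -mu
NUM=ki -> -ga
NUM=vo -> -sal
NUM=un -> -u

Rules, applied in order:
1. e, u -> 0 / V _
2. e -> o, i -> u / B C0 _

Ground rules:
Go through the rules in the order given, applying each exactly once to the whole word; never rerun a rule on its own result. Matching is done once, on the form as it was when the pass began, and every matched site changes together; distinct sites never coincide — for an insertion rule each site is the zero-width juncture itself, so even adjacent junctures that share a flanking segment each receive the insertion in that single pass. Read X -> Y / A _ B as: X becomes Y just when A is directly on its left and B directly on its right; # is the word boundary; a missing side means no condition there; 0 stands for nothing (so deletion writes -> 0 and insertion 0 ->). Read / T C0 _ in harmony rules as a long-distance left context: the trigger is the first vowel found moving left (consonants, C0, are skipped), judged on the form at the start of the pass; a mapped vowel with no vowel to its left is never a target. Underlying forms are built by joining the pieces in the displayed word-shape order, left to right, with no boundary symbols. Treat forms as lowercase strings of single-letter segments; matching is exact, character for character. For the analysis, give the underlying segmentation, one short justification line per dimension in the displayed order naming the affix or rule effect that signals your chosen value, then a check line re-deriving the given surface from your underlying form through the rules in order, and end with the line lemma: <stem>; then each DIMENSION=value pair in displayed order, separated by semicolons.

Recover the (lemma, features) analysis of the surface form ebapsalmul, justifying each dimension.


underlying: ebap-sal-mu-el
CASE=lu - signalled by the affix -el
ASPECT=so - signalled by the affix -mu
NUM=vo - signalled by the affix -sal
check: ebapsalmuel -> ebapsalmul -> ebapsalmul
lemma: ebap; CASE=lu; ASPECT=so; NUM=vo


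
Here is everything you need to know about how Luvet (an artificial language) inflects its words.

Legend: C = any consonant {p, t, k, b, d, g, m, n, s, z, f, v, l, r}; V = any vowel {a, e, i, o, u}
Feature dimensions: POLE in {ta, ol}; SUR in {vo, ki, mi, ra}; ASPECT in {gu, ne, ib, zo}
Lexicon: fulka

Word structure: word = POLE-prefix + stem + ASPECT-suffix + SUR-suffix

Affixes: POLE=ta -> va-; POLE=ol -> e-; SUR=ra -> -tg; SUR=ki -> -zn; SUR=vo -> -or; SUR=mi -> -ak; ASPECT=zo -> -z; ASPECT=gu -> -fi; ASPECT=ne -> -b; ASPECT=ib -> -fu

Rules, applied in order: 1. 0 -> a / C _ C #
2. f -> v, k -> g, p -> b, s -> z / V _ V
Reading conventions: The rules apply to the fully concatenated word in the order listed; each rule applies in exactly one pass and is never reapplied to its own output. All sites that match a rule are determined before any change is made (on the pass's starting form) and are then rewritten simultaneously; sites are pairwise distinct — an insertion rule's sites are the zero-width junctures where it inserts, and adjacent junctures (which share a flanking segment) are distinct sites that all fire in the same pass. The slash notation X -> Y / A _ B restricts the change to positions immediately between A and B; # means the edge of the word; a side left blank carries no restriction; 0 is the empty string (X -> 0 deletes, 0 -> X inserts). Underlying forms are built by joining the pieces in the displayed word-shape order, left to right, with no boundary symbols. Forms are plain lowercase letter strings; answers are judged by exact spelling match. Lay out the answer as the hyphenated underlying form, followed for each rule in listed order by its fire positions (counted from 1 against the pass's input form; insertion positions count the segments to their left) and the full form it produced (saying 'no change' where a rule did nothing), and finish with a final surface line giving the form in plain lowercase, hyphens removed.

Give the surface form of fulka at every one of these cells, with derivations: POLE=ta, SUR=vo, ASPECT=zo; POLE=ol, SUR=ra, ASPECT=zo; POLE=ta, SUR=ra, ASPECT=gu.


cell POLE=ta, SUR=vo, ASPECT=zo:
underlying: va-fulka-z-or
1. 0 -> a / C _ C #: no change
2. f -> v, k -> g, p -> b, s -> z / V _ V: fires at position(s) 3: vavulkazor
surface: vavulkazor

cell POLE=ol, SUR=ra, ASPECT=zo:
underlying: e-fulka-z-tg
1. 0 -> a / C _ C #: inserts after position(s) 8: efulkaztag
2. f -> v, k -> g, p -> b, s -> z / V _ V: fires at position(s) 2: evulkaztag
surface: evulkaztag

cell POLE=ta, SUR=ra, ASPECT=gu:
underlying: va-fulka-fi-tg
1. 0 -> a / C _ C #: inserts after position(s) 10: vafulkafitag
2. f -> v, k -> g, p -> b, s -> z / V _ V: fires at position(s) 3, 8: vavulkavitag
surface: vavulkavitag


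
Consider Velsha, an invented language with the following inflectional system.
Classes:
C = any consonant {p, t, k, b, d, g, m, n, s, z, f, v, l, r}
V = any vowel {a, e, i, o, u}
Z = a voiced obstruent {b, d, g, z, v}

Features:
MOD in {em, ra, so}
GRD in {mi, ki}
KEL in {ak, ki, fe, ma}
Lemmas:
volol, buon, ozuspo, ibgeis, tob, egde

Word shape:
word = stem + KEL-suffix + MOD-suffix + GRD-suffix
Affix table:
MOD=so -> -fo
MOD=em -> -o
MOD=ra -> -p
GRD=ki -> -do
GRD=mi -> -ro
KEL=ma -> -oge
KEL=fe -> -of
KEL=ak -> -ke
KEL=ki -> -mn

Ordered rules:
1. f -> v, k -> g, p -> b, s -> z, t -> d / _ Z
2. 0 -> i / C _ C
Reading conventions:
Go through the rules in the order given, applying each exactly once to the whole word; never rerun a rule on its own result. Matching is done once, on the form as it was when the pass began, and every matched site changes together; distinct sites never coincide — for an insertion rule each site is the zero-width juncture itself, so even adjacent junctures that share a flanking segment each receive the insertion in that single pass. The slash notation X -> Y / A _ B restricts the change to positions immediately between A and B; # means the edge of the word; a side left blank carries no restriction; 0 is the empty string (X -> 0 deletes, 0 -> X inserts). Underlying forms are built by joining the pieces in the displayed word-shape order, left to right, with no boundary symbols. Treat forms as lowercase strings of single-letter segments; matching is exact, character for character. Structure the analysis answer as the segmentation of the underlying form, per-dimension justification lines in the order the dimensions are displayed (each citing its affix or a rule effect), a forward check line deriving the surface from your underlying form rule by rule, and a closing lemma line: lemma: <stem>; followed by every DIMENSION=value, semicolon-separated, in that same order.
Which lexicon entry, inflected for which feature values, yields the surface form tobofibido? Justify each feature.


underlying: tob-of-p-do
MOD=ra - signalled by the affix -p
GRD=ki - signalled by the affix -do
KEL=fe - signalled by the affix -of
check: tobofpdo -> tobofbdo -> tobofibido
lemma: tob; MOD=ra; GRD=ki; KEL=fe


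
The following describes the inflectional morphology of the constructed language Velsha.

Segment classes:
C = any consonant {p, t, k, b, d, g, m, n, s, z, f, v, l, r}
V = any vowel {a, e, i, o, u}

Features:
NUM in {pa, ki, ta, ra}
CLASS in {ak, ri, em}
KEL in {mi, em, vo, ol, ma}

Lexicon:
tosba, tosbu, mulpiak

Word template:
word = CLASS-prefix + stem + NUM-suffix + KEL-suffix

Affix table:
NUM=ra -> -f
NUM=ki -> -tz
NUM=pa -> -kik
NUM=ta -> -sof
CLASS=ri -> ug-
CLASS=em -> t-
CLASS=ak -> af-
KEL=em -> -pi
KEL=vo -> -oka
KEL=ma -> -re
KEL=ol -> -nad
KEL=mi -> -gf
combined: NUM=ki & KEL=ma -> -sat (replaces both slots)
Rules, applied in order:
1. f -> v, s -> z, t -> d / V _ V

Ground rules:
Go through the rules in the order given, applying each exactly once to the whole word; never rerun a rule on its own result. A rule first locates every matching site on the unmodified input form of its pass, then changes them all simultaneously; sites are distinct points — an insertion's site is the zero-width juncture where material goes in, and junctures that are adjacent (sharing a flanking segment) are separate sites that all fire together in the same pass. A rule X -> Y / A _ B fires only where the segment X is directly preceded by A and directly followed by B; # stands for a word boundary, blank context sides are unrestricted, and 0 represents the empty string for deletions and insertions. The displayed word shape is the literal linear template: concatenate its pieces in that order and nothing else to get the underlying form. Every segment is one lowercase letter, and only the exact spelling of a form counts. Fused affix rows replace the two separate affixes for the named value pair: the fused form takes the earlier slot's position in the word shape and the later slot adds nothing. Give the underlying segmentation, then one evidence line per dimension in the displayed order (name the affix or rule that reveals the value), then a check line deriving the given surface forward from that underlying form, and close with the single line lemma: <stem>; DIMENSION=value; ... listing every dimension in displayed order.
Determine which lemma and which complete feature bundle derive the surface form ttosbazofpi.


underlying: t-tosba-sof-pi
NUM=ta - signalled by the affix -sof
CLASS=em - signalled by the affix t-
KEL=em - signalled by the affix -pi
check: ttosbasofpi -> ttosbazofpi
lemma: tosba; NUM=ta; CLASS=em; KEL=em


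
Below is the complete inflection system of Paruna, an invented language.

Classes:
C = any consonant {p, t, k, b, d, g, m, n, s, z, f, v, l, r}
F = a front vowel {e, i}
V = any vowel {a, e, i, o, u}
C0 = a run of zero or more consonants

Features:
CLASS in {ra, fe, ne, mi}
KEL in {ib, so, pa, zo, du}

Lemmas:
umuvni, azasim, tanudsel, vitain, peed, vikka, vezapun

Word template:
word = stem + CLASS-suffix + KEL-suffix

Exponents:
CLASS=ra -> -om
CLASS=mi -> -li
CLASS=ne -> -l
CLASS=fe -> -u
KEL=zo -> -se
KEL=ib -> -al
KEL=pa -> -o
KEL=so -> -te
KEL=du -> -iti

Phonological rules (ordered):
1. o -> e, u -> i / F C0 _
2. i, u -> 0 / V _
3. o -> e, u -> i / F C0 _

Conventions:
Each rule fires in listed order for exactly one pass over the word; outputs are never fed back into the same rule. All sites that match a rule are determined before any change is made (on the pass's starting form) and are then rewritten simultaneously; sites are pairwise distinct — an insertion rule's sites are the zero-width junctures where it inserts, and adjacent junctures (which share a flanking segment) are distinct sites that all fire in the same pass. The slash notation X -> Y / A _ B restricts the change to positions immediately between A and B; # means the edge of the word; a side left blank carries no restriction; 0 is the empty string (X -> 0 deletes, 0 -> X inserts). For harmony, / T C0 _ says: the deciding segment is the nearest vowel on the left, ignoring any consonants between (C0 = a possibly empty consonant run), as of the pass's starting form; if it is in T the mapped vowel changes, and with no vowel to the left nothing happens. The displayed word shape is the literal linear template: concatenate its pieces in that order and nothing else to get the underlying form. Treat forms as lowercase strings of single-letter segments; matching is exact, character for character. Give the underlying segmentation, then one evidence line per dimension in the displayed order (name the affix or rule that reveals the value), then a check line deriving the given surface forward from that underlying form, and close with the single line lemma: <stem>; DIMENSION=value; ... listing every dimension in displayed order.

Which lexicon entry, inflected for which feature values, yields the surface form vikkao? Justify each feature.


underlying: vikka-u-o
CLASS=fe - signalled by the affix -u
KEL=pa - signalled by the affix -o
check: vikkauo -> vikkauo -> vikkao -> vikkao
lemma: vikka; CLASS=fe; KEL=pa


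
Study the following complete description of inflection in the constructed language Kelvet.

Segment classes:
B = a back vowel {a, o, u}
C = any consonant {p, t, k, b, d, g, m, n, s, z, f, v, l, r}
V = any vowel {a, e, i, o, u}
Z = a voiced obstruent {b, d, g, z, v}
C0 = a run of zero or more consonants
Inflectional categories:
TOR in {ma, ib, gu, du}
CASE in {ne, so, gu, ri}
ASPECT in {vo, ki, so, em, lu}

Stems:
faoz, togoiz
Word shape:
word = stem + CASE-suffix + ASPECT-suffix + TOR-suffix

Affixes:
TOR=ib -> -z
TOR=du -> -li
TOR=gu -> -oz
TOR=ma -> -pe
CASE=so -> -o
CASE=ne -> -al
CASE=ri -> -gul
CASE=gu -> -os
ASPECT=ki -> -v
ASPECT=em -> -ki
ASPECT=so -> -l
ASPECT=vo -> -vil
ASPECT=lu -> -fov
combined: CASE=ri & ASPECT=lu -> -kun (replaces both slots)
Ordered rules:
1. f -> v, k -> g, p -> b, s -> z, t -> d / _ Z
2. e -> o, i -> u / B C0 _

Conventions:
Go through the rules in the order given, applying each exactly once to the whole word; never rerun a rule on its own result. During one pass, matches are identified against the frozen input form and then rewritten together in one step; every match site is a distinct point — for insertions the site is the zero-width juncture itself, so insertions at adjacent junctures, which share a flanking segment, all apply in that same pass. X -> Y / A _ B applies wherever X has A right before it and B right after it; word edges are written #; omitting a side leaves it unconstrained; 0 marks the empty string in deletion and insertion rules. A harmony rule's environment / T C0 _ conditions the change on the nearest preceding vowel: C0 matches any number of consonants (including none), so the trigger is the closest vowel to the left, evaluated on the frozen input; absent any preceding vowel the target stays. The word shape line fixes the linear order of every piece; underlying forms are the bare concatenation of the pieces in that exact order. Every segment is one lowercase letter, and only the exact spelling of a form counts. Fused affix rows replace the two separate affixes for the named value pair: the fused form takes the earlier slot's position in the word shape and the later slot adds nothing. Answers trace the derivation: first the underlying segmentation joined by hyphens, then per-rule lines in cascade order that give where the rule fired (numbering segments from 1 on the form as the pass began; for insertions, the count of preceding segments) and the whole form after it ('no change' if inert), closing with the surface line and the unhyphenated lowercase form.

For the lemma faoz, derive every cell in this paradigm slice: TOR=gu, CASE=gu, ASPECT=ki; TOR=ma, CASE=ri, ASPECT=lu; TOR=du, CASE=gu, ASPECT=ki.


cell TOR=gu, CASE=gu, ASPECT=ki:
underlying: faoz-os-v-oz
1. f -> v, k -> g, p -> b, s -> z, t -> d / _ Z: fires at position(s) 6: faozozvoz
2. e -> o, i -> u / B C0 _: no change
surface: faozozvoz

cell TOR=ma, CASE=ri, ASPECT=lu:
underlying: faoz-kun-pe
1. f -> v, k -> g, p -> b, s -> z, t -> d / _ Z: no change
2. e -> o, i -> u / B C0 _: fires at position(s) 9: faozkunpo
surface: faozkunpo

cell TOR=du, CASE=gu, ASPECT=ki:
underlying: faoz-os-v-li
1. f -> v, k -> g, p -> b, s -> z, t -> d / _ Z: fires at position(s) 6: faozozvli
2. e -> o, i -> u / B C0 _: fires at position(s) 9: faozozvlu
surface: faozozvlu


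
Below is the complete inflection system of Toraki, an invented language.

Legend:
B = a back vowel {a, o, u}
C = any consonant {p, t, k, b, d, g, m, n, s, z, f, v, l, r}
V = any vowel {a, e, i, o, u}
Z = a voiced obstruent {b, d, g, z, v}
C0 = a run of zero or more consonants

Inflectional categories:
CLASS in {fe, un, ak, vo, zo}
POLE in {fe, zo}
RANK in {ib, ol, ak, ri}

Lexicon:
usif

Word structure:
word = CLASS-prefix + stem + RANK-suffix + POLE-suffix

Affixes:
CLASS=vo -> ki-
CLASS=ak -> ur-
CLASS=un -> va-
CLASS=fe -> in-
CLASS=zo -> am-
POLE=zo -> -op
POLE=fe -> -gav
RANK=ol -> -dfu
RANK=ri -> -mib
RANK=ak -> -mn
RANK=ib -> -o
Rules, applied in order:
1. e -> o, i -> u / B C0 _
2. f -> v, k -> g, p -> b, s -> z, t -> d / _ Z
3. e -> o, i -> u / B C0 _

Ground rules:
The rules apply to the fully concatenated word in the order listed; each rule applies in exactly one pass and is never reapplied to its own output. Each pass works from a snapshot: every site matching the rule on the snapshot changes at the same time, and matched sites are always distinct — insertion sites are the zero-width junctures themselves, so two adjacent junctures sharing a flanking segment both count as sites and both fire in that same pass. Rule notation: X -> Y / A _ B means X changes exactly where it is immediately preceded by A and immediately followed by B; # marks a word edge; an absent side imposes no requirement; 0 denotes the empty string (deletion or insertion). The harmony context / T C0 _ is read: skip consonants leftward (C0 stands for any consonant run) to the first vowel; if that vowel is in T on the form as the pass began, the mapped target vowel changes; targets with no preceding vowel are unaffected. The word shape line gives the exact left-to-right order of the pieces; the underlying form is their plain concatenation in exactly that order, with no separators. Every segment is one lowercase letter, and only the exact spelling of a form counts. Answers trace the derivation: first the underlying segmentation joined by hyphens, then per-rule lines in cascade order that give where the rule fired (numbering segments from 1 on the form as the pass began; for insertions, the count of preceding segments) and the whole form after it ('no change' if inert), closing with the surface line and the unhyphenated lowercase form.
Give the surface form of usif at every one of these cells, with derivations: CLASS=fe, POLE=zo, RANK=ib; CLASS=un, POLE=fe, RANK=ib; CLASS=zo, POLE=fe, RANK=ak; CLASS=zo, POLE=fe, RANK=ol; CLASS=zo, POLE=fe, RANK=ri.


cell CLASS=fe, POLE=zo, RANK=ib:
underlying: in-usif-o-op
1. e -> o, i -> u / B C0 _: fires at position(s) 5: inusufoop
2. f -> v, k -> g, p -> b, s -> z, t -> d / _ Z: no change
3. e -> o, i -> u / B C0 _: no change
surface: inusufoop

cell CLASS=un, POLE=fe, RANK=ib:
underlying: va-usif-o-gav
1. e -> o, i -> u / B C0 _: fires at position(s) 5: vausufogav
2. f -> v, k -> g, p -> b, s -> z, t -> d / _ Z: no change
3. e -> o, i -> u / B C0 _: no change
surface: vausufogav

cell CLASS=zo, POLE=fe, RANK=ak:
underlying: am-usif-mn-gav
1. e -> o, i -> u / B C0 _: fires at position(s) 5: amusufmngav
2. f -> v, k -> g, p -> b, s -> z, t -> d / _ Z: no change
3. e -> o, i -> u / B C0 _: no change
surface: amusufmngav

cell CLASS=zo, POLE=fe, RANK=ol:
underlying: am-usif-dfu-gav
1. e -> o, i -> u / B C0 _: fires at position(s) 5: amusufdfugav
2. f -> v, k -> g, p -> b, s -> z, t -> d / _ Z: fires at position(s) 6: amusuvdfugav
3. e -> o, i -> u / B C0 _: no change
surface: amusuvdfugav

cell CLASS=zo, POLE=fe, RANK=ri:
underlying: am-usif-mib-gav
1. e -> o, i -> u / B C0 _: fires at position(s) 5: amusufmibgav
2. f -> v, k -> g, p -> b, s -> z, t -> d / _ Z: no change
3. e -> o, i -> u / B C0 _: fires at position(s) 8: amusufmubgav
surface: amusufmubgav


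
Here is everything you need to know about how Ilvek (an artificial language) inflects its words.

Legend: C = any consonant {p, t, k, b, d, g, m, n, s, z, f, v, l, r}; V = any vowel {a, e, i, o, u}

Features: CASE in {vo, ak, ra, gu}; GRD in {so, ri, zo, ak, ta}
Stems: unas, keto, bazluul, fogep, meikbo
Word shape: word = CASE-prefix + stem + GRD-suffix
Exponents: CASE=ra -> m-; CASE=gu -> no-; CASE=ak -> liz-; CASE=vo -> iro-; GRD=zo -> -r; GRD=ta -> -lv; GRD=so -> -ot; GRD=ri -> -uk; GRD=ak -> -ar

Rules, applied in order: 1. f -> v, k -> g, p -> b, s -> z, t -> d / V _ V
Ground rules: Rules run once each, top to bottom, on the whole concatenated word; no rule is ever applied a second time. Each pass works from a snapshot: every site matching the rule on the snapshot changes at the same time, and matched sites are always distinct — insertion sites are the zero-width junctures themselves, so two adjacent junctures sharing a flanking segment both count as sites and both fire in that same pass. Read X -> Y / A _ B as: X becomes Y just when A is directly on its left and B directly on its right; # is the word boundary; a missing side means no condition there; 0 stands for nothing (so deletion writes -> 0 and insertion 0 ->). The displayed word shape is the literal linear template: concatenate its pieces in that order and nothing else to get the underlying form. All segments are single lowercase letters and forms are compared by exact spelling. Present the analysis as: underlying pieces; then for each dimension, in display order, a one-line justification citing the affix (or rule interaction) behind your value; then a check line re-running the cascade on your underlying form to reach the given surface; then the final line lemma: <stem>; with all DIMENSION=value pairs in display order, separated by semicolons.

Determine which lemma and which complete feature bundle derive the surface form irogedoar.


underlying: iro-keto-ar
CASE=vo - signalled by the affix iro-
GRD=ak - signalled by the affix -ar
check: iroketoar -> irogedoar
lemma: keto; CASE=vo; GRD=ak


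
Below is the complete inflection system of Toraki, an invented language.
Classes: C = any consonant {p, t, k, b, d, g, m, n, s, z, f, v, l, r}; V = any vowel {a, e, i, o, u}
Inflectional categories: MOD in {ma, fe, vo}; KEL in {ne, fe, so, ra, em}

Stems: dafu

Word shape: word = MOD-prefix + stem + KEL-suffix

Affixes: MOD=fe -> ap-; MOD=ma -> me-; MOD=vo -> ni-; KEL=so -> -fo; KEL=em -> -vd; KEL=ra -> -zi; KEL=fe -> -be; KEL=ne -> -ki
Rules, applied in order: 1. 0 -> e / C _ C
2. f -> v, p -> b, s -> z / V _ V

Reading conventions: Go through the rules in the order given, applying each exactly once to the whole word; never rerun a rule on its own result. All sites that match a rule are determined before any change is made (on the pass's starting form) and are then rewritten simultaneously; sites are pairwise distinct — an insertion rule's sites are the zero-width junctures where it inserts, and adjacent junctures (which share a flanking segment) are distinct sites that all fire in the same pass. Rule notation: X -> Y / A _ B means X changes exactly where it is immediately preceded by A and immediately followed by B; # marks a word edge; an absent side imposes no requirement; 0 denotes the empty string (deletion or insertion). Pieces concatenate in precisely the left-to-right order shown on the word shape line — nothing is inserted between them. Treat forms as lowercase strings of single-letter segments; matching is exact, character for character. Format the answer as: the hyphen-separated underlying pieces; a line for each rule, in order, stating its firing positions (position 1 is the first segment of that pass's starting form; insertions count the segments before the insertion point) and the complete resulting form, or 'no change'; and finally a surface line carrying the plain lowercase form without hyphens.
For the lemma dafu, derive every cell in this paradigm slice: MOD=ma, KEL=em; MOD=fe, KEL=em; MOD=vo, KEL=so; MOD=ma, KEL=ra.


cell MOD=ma, KEL=em:
underlying: me-dafu-vd
1. 0 -> e / C _ C: inserts after position(s) 7: medafuved
2. f -> v, p -> b, s -> z / V _ V: fires at position(s) 5: medavuved
surface: medavuved

cell MOD=fe, KEL=em:
underlying: ap-dafu-vd
1. 0 -> e / C _ C: inserts after position(s) 2, 7: apedafuved
2. f -> v, p -> b, s -> z / V _ V: fires at position(s) 2, 6: abedavuved
surface: abedavuved

cell MOD=vo, KEL=so:
underlying: ni-dafu-fo
1. 0 -> e / C _ C: no change
2. f -> v, p -> b, s -> z / V _ V: fires at position(s) 5, 7: nidavuvo
surface: nidavuvo

cell MOD=ma, KEL=ra:
underlying: me-dafu-zi
1. 0 -> e / C _ C: no change
2. f -> v, p -> b, s -> z / V _ V: fires at position(s) 5: medavuzi
surface: medavuzi


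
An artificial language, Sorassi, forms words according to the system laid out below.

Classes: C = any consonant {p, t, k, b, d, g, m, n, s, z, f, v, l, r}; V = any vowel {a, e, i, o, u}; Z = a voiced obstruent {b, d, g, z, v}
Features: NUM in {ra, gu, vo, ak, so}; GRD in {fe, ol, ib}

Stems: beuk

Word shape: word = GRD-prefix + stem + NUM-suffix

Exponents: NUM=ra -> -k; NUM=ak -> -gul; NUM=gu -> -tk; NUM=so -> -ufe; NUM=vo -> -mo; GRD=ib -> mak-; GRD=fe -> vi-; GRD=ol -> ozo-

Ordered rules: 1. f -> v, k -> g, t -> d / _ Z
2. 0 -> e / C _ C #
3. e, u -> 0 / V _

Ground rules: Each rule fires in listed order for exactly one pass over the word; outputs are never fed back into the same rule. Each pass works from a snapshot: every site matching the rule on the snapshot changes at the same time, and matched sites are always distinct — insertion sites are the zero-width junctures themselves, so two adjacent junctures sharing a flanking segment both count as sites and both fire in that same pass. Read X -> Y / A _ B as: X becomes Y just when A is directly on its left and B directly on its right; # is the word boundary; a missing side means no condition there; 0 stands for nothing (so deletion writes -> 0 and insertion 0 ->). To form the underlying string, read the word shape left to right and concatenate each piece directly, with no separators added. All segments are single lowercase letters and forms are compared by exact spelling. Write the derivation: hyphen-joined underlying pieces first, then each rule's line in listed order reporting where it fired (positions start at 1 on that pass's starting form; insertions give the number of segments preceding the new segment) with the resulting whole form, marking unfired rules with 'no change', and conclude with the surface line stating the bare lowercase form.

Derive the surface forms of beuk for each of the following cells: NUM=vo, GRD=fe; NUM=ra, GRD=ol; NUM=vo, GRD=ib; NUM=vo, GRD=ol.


cell NUM=vo, GRD=fe:
underlying: vi-beuk-mo
1. f -> v, k -> g, t -> d / _ Z: no change
2. 0 -> e / C _ C #: no change
3. e, u -> 0 / V _: fires at position(s) 5: vibekmo
surface: vibekmo

cell NUM=ra, GRD=ol:
underlying: ozo-beuk-k
1. f -> v, k -> g, t -> d / _ Z: no change
2. 0 -> e / C _ C #: inserts after position(s) 7: ozobeukek
3. e, u -> 0 / V _: fires at position(s) 6: ozobekek
surface: ozobekek

cell NUM=vo, GRD=ib:
underlying: mak-beuk-mo
1. f -> v, k -> g, t -> d / _ Z: fires at position(s) 3: magbeukmo
2. 0 -> e / C _ C #: no change
3. e, u -> 0 / V _: fires at position(s) 6: magbekmo
surface: magbekmo

cell NUM=vo, GRD=ol:
underlying: ozo-beuk-mo
1. f -> v, k -> g, t -> d / _ Z: no change
2. 0 -> e / C _ C #: no change
3. e, u -> 0 / V _: fires at position(s) 6: ozobekmo
surface: ozobekmo


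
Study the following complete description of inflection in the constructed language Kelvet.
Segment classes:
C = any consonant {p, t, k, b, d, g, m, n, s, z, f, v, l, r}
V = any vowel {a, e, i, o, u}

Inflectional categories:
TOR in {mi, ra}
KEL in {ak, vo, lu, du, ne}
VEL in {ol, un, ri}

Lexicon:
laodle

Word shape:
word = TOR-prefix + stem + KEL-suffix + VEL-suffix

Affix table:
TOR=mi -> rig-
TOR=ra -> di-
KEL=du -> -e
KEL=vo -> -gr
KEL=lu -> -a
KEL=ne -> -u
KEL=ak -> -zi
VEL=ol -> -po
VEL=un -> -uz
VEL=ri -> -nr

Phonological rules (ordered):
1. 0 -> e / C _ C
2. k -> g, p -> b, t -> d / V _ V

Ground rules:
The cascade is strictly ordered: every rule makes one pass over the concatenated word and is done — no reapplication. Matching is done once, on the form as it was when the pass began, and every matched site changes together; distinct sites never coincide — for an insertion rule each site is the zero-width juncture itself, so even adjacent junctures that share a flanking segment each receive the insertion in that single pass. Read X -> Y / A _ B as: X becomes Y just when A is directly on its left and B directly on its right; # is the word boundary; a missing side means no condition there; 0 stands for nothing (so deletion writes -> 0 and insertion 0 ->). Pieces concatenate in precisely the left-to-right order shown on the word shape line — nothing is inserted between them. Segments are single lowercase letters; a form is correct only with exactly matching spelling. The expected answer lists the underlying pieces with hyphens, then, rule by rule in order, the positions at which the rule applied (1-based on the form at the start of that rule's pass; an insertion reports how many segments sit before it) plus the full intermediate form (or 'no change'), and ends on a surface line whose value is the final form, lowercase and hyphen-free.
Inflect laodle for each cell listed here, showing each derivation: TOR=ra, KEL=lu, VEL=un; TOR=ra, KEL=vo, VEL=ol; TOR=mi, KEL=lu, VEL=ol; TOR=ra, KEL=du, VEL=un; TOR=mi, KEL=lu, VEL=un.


cell TOR=ra, KEL=lu, VEL=un:
underlying: di-laodle-a-uz
1. 0 -> e / C _ C: inserts after position(s) 6: dilaodeleauz
2. k -> g, p -> b, t -> d / V _ V: no change
surface: dilaodeleauz

cell TOR=ra, KEL=vo, VEL=ol:
underlying: di-laodle-gr-po
1. 0 -> e / C _ C: inserts after position(s) 6, 9, 10: dilaodelegerepo
2. k -> g, p -> b, t -> d / V _ V: fires at position(s) 14: dilaodelegerebo
surface: dilaodelegerebo

cell TOR=mi, KEL=lu, VEL=ol:
underlying: rig-laodle-a-po
1. 0 -> e / C _ C: inserts after position(s) 3, 7: rigelaodeleapo
2. k -> g, p -> b, t -> d / V _ V: fires at position(s) 13: rigelaodeleabo
surface: rigelaodeleabo

cell TOR=ra, KEL=du, VEL=un:
underlying: di-laodle-e-uz
1. 0 -> e / C _ C: inserts after position(s) 6: dilaodeleeuz
2. k -> g, p -> b, t -> d / V _ V: no change
surface: dilaodeleeuz

cell TOR=mi, KEL=lu, VEL=un:
underlying: rig-laodle-a-uz
1. 0 -> e / C _ C: inserts after position(s) 3, 7: rigelaodeleauz
2. k -> g, p -> b, t -> d / V _ V: no change
surface: rigelaodeleauz


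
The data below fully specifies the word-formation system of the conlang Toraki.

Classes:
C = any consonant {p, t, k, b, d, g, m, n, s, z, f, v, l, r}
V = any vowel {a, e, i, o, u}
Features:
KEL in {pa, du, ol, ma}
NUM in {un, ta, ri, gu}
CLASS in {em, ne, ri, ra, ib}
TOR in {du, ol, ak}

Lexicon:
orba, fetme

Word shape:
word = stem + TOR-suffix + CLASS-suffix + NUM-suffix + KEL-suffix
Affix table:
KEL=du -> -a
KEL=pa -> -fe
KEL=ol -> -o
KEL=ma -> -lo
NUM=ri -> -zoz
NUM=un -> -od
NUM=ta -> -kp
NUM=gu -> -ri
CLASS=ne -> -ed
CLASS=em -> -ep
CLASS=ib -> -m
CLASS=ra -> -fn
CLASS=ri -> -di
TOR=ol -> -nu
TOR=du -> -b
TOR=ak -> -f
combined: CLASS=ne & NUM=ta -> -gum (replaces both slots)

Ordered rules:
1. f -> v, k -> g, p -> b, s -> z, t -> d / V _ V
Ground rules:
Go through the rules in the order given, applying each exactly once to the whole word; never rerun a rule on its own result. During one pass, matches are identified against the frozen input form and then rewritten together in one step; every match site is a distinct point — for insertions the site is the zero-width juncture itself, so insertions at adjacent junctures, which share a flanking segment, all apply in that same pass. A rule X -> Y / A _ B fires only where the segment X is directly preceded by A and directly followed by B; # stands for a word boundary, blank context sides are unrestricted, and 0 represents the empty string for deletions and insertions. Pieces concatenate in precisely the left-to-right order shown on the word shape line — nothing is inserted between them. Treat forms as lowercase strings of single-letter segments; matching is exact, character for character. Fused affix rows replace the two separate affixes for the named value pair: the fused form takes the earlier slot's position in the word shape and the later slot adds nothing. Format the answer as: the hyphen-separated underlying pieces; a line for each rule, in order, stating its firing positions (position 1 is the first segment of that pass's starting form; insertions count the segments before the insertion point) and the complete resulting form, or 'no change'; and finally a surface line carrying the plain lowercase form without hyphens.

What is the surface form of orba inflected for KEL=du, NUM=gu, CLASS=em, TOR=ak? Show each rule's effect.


underlying: orba-f-ep-ri-a
1. f -> v, k -> g, p -> b, s -> z, t -> d / V _ V: fires at position(s) 5: orbavepria
surface: orbavepria


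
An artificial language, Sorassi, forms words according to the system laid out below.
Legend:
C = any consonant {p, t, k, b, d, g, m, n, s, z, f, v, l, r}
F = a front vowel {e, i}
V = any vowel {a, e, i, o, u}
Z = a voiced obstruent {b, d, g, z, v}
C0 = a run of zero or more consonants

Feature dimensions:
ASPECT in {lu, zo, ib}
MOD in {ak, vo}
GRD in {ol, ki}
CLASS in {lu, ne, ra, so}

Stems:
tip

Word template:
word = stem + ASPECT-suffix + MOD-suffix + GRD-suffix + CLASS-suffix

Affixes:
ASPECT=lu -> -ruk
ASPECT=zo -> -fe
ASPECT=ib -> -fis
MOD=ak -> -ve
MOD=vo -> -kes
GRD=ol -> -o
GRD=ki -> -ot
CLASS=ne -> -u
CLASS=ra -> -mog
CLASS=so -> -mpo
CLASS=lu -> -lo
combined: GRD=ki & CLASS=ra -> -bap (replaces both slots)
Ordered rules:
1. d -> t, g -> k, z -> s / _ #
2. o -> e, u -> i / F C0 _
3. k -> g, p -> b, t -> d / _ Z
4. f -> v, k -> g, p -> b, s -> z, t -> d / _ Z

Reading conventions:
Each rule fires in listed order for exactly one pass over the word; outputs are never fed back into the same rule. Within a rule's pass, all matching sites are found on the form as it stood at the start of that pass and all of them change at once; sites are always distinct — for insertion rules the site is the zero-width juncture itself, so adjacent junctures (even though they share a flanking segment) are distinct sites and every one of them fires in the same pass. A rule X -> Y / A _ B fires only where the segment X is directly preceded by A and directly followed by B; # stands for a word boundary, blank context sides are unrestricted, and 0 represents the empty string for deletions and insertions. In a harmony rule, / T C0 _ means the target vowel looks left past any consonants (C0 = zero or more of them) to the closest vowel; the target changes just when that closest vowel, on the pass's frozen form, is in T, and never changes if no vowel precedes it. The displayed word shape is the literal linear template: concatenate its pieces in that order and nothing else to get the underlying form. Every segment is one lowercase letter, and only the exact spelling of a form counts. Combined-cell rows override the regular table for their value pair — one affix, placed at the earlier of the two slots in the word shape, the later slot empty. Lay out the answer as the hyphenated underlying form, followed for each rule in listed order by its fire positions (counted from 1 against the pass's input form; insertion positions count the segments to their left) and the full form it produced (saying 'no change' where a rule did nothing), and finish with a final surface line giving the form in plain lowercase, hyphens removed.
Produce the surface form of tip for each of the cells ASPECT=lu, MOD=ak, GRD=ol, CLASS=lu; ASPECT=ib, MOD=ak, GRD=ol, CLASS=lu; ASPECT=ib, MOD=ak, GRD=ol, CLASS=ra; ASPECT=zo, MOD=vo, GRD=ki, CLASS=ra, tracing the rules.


cell ASPECT=lu, MOD=ak, GRD=ol, CLASS=lu:
underlying: tip-ruk-ve-o-lo
1. d -> t, g -> k, z -> s / _ #: no change
2. o -> e, u -> i / F C0 _: fires at position(s) 5, 9: tiprikveelo
3. k -> g, p -> b, t -> d / _ Z: fires at position(s) 6: tiprigveelo
4. f -> v, k -> g, p -> b, s -> z, t -> d / _ Z: no change
surface: tiprigveelo

cell ASPECT=ib, MOD=ak, GRD=ol, CLASS=lu:
underlying: tip-fis-ve-o-lo
1. d -> t, g -> k, z -> s / _ #: no change
2. o -> e, u -> i / F C0 _: fires at position(s) 9: tipfisveelo
3. k -> g, p -> b, t -> d / _ Z: no change
4. f -> v, k -> g, p -> b, s -> z, t -> d / _ Z: fires at position(s) 6: tipfizveelo
surface: tipfizveelo

cell ASPECT=ib, MOD=ak, GRD=ol, CLASS=ra:
underlying: tip-fis-ve-o-mog
1. d -> t, g -> k, z -> s / _ #: fires at position(s) 12: tipfisveomok
2. o -> e, u -> i / F C0 _: fires at position(s) 9: tipfisveemok
3. k -> g, p -> b, t -> d / _ Z: no change
4. f -> v, k -> g, p -> b, s -> z, t -> d / _ Z: fires at position(s) 6: tipfizveemok
surface: tipfizveemok

cell ASPECT=zo, MOD=vo, GRD=ki, CLASS=ra:
underlying: tip-fe-kes-bap
1. d -> t, g -> k, z -> s / _ #: no change
2. o -> e, u -> i / F C0 _: no change
3. k -> g, p -> b, t -> d / _ Z: no change
4. f -> v, k -> g, p -> b, s -> z, t -> d / _ Z: fires at position(s) 8: tipfekezbap
surface: tipfekezbap
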